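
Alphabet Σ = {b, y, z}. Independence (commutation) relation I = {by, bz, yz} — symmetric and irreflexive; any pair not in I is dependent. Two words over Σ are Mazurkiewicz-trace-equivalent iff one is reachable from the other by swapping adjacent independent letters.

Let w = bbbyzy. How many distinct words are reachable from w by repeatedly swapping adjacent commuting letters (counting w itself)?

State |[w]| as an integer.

#0=b has no predecessor
#1=b depends on [0:b]
#2=b depends on [1:b]
#3=y has no predecessor
#4=z has no predecessor
#5=y depends on [3:y]
sources: [0:b, 3:y, 4:z]
N(rest) = Σ N(rest − s) over sources s of rest; N(one piece) = 1:
  size 1 → [2]=1  [4]=1  [5]=1
  size 2 → [1,2]=1  [2,4]=2  [2,5]=2  [3,5]=1  [4,5]=2
  size 3 → [0,1,2]=1  [1,2,4]=3  [1,2,5]=3  [2,3,5]=3  [2,4,5]=6  [3,4,5]=3
  size 4 → [0,1,2,4]=4  [0,1,2,5]=4  [1,2,3,5]=6  [1,2,4,5]=12  [2,3,4,5]=12
  first=0(b) contributes 30
  first=3(y) contributes 20
  first=4(z) contributes 10
|[w]| = 60

60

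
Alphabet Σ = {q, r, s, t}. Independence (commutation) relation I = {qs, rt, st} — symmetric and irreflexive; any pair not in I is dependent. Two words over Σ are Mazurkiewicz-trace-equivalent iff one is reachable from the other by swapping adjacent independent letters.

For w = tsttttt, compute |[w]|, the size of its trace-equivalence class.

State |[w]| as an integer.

7

piece 0:t — minimal
piece 1:s — minimal
piece 2:t rests on {0:t}
piece 3:t rests on {2:t}
piece 4:t rests on {3:t}
piece 5:t rests on {4:t}
piece 6:t rests on {5:t}
minimal pieces: {0:t, 1:s}
ways to finish when only these pieces remain (= sum over removing one remaining piece with nothing left below it):
  1 left: {1}→1  {6}→1
  2 left: {1,6}→2  {5,6}→1
  3 left: {1,5,6}→3  {4,5,6}→1
  4 left: {1,4,5,6}→4  {3,4,5,6}→1
  5 left: {1,3,4,5,6}→5  {2,3,4,5,6}→1
  placing 0:t first → 6 extensions
  placing 1:s first → 1 extensions
total linear extensions = 7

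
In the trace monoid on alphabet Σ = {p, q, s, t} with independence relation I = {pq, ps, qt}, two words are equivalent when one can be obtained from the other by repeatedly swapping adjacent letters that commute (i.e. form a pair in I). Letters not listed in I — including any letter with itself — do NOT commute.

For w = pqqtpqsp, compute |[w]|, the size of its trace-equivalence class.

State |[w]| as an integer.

65

0(p) covers ∅
1(q) covers ∅
2(q) covers 1:q
3(t) covers 0:p
4(p) covers 3:t
5(q) covers 2:q
6(s) covers 3:t, 5:q
7(p) covers 4:p
floor of heap: 0:p, 1:q
completions by unplaced set U, small U first (add the entries for U minus each lowest piece of U):
  |U|=1: {6}:1  {7}:1
  |U|=2: {4,7}:1  {5,6}:1  {6,7}:2
  |U|=3: {2,5,6}:1  {4,6,7}:3  {5,6,7}:3
  |U|=4: {1,2,5,6}:1  {2,5,6,7}:4  {3,4,6,7}:3  {4,5,6,7}:6
  |U|=5: {0,3,4,6,7}:3  {1,2,5,6,7}:5  {2,4,5,6,7}:10  {3,4,5,6,7}:9
  |U|=6: {0,3,4,5,6,7}:12  {1,2,4,5,6,7}:15  {2,3,4,5,6,7}:19
  start at 0(p): 34
  start at 1(q): 31
sum over floor = 65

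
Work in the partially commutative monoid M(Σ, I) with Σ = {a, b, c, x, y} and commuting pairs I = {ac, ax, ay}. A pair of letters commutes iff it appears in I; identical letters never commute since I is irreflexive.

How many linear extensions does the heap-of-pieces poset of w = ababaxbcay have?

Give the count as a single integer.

6

0(a) covers ∅
1(b) covers 0:a
2(a) covers 1:b
3(b) covers 2:a
4(a) covers 3:b
5(x) covers 3:b
6(b) covers 4:a, 5:x
7(c) covers 6:b
8(a) covers 6:b
9(y) covers 7:c
floor of heap: 0:a
completions by unplaced set U, small U first (add the entries for U minus each lowest piece of U):
  |U|=1: {8}:1  {9}:1
  |U|=2: {7,9}:1  {8,9}:2
  |U|=3: {7,8,9}:3
  |U|=4: {6,7,8,9}:3
  |U|=5: {4,6,7,8,9}:3  {5,6,7,8,9}:3
  |U|=6: {4,5,6,7,8,9}:6
  |U|=7: {3,4,5,6,7,8,9}:6
  |U|=8: {2,3,4,5,6,7,8,9}:6
  start at 0(a): 6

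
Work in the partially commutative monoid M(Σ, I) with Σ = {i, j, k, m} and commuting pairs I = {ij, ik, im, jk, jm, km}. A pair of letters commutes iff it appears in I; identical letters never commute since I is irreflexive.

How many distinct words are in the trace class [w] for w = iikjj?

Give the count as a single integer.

30

piece 0:i — minimal
piece 1:i rests on {0:i}
piece 2:k — minimal
piece 3:j — minimal
piece 4:j rests on {3:j}
minimal pieces: {0:i, 2:k, 3:j}
ways to finish when only these pieces remain (= sum over removing one remaining piece with nothing left below it):
  1 left: {1}→1  {2}→1  {4}→1
  2 left: {0,1}→1  {1,2}→2  {1,4}→2  {2,4}→2  {3,4}→1
  3 left: {0,1,2}→3  {0,1,4}→3  {1,2,4}→6  {1,3,4}→3  {2,3,4}→3
  placing 0:i first → 12 extensions
  placing 2:k first → 6 extensions
  placing 3:j first → 12 extensions
total linear extensions = 30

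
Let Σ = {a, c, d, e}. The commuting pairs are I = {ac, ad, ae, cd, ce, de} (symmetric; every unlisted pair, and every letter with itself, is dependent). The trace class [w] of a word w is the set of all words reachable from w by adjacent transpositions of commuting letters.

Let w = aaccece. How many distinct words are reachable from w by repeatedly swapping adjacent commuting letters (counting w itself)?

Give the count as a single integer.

210

0(a) covers ∅
1(a) covers 0:a
2(c) covers ∅
3(c) covers 2:c
4(e) covers ∅
5(c) covers 3:c
6(e) covers 4:e
floor of heap: 0:a, 2:c, 4:e
completions by unplaced set U, small U first (add the entries for U minus each lowest piece of U):
  |U|=1: {1}:1  {5}:1  {6}:1
  |U|=2: {0,1}:1  {1,5}:2  {1,6}:2  {3,5}:1  {4,6}:1  {5,6}:2
  |U|=3: {0,1,5}:3  {0,1,6}:3  {1,3,5}:3  {1,4,6}:3  {1,5,6}:6  {2,3,5}:1  {3,5,6}:3  {4,5,6}:3
  |U|=4: {0,1,3,5}:6  {0,1,4,6}:6  {0,1,5,6}:12  {1,2,3,5}:4  {1,3,5,6}:12  {1,4,5,6}:12  {2,3,5,6}:4  {3,4,5,6}:6
  |U|=5: {0,1,2,3,5}:10  {0,1,3,5,6}:30  {0,1,4,5,6}:30  {1,2,3,5,6}:20  {1,3,4,5,6}:30  {2,3,4,5,6}:10
  start at 0(a): 60
  start at 2(c): 90
  start at 4(e): 60
sum over floor = 210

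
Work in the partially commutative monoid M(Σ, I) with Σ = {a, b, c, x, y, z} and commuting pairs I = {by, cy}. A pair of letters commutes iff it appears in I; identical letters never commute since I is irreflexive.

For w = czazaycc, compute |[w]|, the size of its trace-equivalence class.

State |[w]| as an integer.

3

piece 0:c — minimal
piece 1:z rests on {0:c}
piece 2:a rests on {1:z}
piece 3:z rests on {2:a}
piece 4:a rests on {3:z}
piece 5:y rests on {4:a}
piece 6:c rests on {4:a}
piece 7:c rests on {6:c}
minimal pieces: {0:c}
ways to finish when only these pieces remain (= sum over removing one remaining piece with nothing left below it):
  1 left: {5}→1  {7}→1
  2 left: {5,7}→2  {6,7}→1
  3 left: {5,6,7}→3
  4 left: {4,5,6,7}→3
  5 left: {3,4,5,6,7}→3
  6 left: {2,3,4,5,6,7}→3
  placing 0:c first → 3 extensions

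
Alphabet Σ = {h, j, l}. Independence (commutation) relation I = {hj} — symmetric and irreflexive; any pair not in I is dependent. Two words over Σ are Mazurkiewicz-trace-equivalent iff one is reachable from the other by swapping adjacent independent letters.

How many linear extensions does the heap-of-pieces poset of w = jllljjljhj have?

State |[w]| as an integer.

drop 0:j onto floor
drop 1:l onto {0:j}
drop 2:l onto {1:l}
drop 3:l onto {2:l}
drop 4:j onto {3:l}
drop 5:j onto {4:j}
drop 6:l onto {5:j}
drop 7:j onto {6:l}
drop 8:h onto {6:l}
drop 9:j onto {7:j}
ground layer = {0:j}
drop-orders for the pieces not yet dropped (sum over which currently-grounded one goes next):
  1 to go: {8} 1  {9} 1
  2 to go: {7,9} 1  {8,9} 2
  3 to go: {7,8,9} 3
  4 to go: {6,7,8,9} 3
  5 to go: {5,6,7,8,9} 3
  6 to go: {4,5,6,7,8,9} 3
  7 to go: {3,4,5,6,7,8,9} 3
  8 to go: {2,3,4,5,6,7,8,9} 3
  if 0:j drops first: 3 orders

3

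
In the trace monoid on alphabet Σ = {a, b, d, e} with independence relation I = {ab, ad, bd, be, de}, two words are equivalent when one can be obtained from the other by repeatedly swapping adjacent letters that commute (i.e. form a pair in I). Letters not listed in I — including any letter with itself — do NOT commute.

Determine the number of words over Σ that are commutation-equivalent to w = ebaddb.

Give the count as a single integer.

90

drop 0:e onto floor
drop 1:b onto floor
drop 2:a onto {0:e}
drop 3:d onto floor
drop 4:d onto {3:d}
drop 5:b onto {1:b}
ground layer = {0:e, 1:b, 3:d}
drop-orders for the pieces not yet dropped (sum over which currently-grounded one goes next):
  1 to go: {2} 1  {4} 1  {5} 1
  2 to go: {0,2} 1  {1,5} 1  {2,4} 2  {2,5} 2  {3,4} 1  {4,5} 2
  3 to go: {0,2,4} 3  {0,2,5} 3  {1,2,5} 3  {1,4,5} 3  {2,3,4} 3  {2,4,5} 6  {3,4,5} 3
  4 to go: {0,1,2,5} 6  {0,2,3,4} 6  {0,2,4,5} 12  {1,2,4,5} 12  {1,3,4,5} 6  {2,3,4,5} 12
  if 0:e drops first: 30 orders
  if 1:b drops first: 30 orders
  if 3:d drops first: 30 orders
heap linearizations: 90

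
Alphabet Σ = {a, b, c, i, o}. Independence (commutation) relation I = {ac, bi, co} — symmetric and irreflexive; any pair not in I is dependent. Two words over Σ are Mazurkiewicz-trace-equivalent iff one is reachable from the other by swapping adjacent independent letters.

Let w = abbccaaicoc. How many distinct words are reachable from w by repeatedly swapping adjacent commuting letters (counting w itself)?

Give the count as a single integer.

#0=a has no predecessor
#1=b depends on [0:a]
#2=b depends on [1:b]
#3=c depends on [2:b]
#4=c depends on [3:c]
#5=a depends on [2:b]
#6=a depends on [5:a]
#7=i depends on [4:c, 6:a]
#8=c depends on [7:i]
#9=o depends on [7:i]
#10=c depends on [8:c]
sources: [0:a]
N(rest) = Σ N(rest − s) over sources s of rest; N(one piece) = 1:
  size 1 → [9]=1  [10]=1
  size 2 → [8,10]=1  [9,10]=2
  size 3 → [8,9,10]=3
  size 4 → [7,8,9,10]=3
  size 5 → [4,7,8,9,10]=3  [6,7,8,9,10]=3
  size 6 → [3,4,7,8,9,10]=3  [4,6,7,8,9,10]=6  [5,6,7,8,9,10]=3
  size 7 → [3,4,6,7,8,9,10]=9  [4,5,6,7,8,9,10]=9
  size 8 → [3,4,5,6,7,8,9,10]=18
  size 9 → [2,3,4,5,6,7,8,9,10]=18
  first=0(a) contributes 18

18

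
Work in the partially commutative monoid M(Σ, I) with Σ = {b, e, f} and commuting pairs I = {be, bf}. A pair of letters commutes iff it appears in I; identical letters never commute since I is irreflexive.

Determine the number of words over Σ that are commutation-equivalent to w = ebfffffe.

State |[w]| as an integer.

0(e) covers ∅
1(b) covers ∅
2(f) covers 0:e
3(f) covers 2:f
4(f) covers 3:f
5(f) covers 4:f
6(f) covers 5:f
7(e) covers 6:f
floor of heap: 0:e, 1:b
completions by unplaced set U, small U first (add the entries for U minus each lowest piece of U):
  |U|=1: {1}:1  {7}:1
  |U|=2: {1,7}:2  {6,7}:1
  |U|=3: {1,6,7}:3  {5,6,7}:1
  |U|=4: {1,5,6,7}:4  {4,5,6,7}:1
  |U|=5: {1,4,5,6,7}:5  {3,4,5,6,7}:1
  |U|=6: {1,3,4,5,6,7}:6  {2,3,4,5,6,7}:1
  start at 0(e): 7
  start at 1(b): 1
sum over floor = 8

8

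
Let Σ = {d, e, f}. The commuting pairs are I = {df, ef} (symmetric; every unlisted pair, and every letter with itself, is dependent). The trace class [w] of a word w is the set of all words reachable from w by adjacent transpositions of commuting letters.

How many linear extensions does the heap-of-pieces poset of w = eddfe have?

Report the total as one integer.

0(e) covers ∅
1(d) covers 0:e
2(d) covers 1:d
3(f) covers ∅
4(e) covers 2:d
floor of heap: 0:e, 3:f
completions by unplaced set U, small U first (add the entries for U minus each lowest piece of U):
  |U|=1: {3}:1  {4}:1
  |U|=2: {2,4}:1  {3,4}:2
  |U|=3: {1,2,4}:1  {2,3,4}:3
  start at 0(e): 4
  start at 3(f): 1
sum over floor = 5

5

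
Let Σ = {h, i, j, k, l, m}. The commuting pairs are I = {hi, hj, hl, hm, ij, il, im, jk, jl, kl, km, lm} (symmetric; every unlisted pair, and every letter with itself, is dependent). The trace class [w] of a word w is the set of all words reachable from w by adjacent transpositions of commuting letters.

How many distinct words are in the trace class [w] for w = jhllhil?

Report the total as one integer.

piece 0:j — minimal
piece 1:h — minimal
piece 2:l — minimal
piece 3:l rests on {2:l}
piece 4:h rests on {1:h}
piece 5:i — minimal
piece 6:l rests on {3:l}
minimal pieces: {0:j, 1:h, 2:l, 5:i}
ways to finish when only these pieces remain (= sum over removing one remaining piece with nothing left below it):
  1 left: {0}→1  {4}→1  {5}→1  {6}→1
  2 left: {0,4}→2  {0,5}→2  {0,6}→2  {1,4}→1  {3,6}→1  {4,5}→2  {4,6}→2  {5,6}→2
  3 left: {0,1,4}→3  {0,3,6}→3  {0,4,5}→6  {0,4,6}→6  {0,5,6}→6  {1,4,5}→3  {1,4,6}→3  {2,3,6}→1  {3,4,6}→3  {3,5,6}→3  {4,5,6}→6
  4 left: {0,1,4,5}→12  {0,1,4,6}→12  {0,2,3,6}→4  {0,3,4,6}→12  {0,3,5,6}→12  {0,4,5,6}→24  {1,3,4,6}→6  {1,4,5,6}→12  {2,3,4,6}→4  {2,3,5,6}→4  {3,4,5,6}→12
  5 left: {0,1,3,4,6}→30  {0,1,4,5,6}→60  {0,2,3,4,6}→20  {0,2,3,5,6}→20  {0,3,4,5,6}→60  {1,2,3,4,6}→10  {1,3,4,5,6}→30  {2,3,4,5,6}→20
  placing 0:j first → 60 extensions
  placing 1:h first → 120 extensions
  placing 2:l first → 180 extensions
  placing 5:i first → 60 extensions
total linear extensions = 420

420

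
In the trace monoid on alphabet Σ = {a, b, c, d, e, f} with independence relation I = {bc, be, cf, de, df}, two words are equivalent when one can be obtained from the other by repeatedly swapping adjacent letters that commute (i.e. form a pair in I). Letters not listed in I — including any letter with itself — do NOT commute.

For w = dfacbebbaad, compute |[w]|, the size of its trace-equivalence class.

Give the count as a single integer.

20

drop 0:d onto floor
drop 1:f onto floor
drop 2:a onto {0:d, 1:f}
drop 3:c onto {2:a}
drop 4:b onto {2:a}
drop 5:e onto {3:c}
drop 6:b onto {4:b}
drop 7:b onto {6:b}
drop 8:a onto {5:e, 7:b}
drop 9:a onto {8:a}
drop 10:d onto {9:a}
ground layer = {0:d, 1:f}
drop-orders for the pieces not yet dropped (sum over which currently-grounded one goes next):
  1 to go: {10} 1
  2 to go: {9,10} 1
  3 to go: {8,9,10} 1
  4 to go: {5,8,9,10} 1  {7,8,9,10} 1
  5 to go: {3,5,8,9,10} 1  {5,7,8,9,10} 2  {6,7,8,9,10} 1
  6 to go: {3,5,7,8,9,10} 3  {4,6,7,8,9,10} 1  {5,6,7,8,9,10} 3
  7 to go: {3,5,6,7,8,9,10} 6  {4,5,6,7,8,9,10} 4
  8 to go: {3,4,5,6,7,8,9,10} 10
  9 to go: {2,3,4,5,6,7,8,9,10} 10
  if 0:d drops first: 10 orders
  if 1:f drops first: 10 orders
heap linearizations: 20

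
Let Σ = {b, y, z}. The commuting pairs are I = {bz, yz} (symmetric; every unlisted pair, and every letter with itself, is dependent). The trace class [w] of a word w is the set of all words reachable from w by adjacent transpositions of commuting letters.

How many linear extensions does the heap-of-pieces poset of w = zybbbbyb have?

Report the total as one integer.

8

drop 0:z onto floor
drop 1:y onto floor
drop 2:b onto {1:y}
drop 3:b onto {2:b}
drop 4:b onto {3:b}
drop 5:b onto {4:b}
drop 6:y onto {5:b}
drop 7:b onto {6:y}
ground layer = {0:z, 1:y}
drop-orders for the pieces not yet dropped (sum over which currently-grounded one goes next):
  1 to go: {0} 1  {7} 1
  2 to go: {0,7} 2  {6,7} 1
  3 to go: {0,6,7} 3  {5,6,7} 1
  4 to go: {0,5,6,7} 4  {4,5,6,7} 1
  5 to go: {0,4,5,6,7} 5  {3,4,5,6,7} 1
  6 to go: {0,3,4,5,6,7} 6  {2,3,4,5,6,7} 1
  if 0:z drops first: 1 orders
  if 1:y drops first: 7 orders
heap linearizations: 8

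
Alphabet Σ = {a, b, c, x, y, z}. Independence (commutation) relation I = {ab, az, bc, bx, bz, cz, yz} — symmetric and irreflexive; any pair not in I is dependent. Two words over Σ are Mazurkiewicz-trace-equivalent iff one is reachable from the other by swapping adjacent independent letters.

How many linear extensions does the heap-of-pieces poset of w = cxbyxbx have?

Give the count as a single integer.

0(c) covers ∅
1(x) covers 0:c
2(b) covers ∅
3(y) covers 1:x, 2:b
4(x) covers 3:y
5(b) covers 3:y
6(x) covers 4:x
floor of heap: 0:c, 2:b
completions by unplaced set U, small U first (add the entries for U minus each lowest piece of U):
  |U|=1: {5}:1  {6}:1
  |U|=2: {4,6}:1  {5,6}:2
  |U|=3: {4,5,6}:3
  |U|=4: {3,4,5,6}:3
  |U|=5: {1,3,4,5,6}:3  {2,3,4,5,6}:3
  start at 0(c): 6
  start at 2(b): 3
sum over floor = 9

9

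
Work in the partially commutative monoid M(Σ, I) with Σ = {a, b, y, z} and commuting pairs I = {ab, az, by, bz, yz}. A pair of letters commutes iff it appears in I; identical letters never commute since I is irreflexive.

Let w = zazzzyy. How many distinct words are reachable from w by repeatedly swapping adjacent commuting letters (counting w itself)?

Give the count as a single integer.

#0=z has no predecessor
#1=a has no predecessor
#2=z depends on [0:z]
#3=z depends on [2:z]
#4=z depends on [3:z]
#5=y depends on [1:a]
#6=y depends on [5:y]
sources: [0:z, 1:a]
N(rest) = Σ N(rest − s) over sources s of rest; N(one piece) = 1:
  size 1 → [4]=1  [6]=1
  size 2 → [3,4]=1  [4,6]=2  [5,6]=1
  size 3 → [1,5,6]=1  [2,3,4]=1  [3,4,6]=3  [4,5,6]=3
  size 4 → [0,2,3,4]=1  [1,4,5,6]=4  [2,3,4,6]=4  [3,4,5,6]=6
  size 5 → [0,2,3,4,6]=5  [1,3,4,5,6]=10  [2,3,4,5,6]=10
  first=0(z) contributes 20
  first=1(a) contributes 15
|[w]| = 35

35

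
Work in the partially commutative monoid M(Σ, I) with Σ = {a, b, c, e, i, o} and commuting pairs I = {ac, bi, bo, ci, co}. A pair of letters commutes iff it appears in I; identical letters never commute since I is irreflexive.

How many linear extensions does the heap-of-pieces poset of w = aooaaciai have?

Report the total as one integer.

#0=a has no predecessor
#1=o depends on [0:a]
#2=o depends on [1:o]
#3=a depends on [2:o]
#4=a depends on [3:a]
#5=c has no predecessor
#6=i depends on [4:a]
#7=a depends on [6:i]
#8=i depends on [7:a]
sources: [0:a, 5:c]
N(rest) = Σ N(rest − s) over sources s of rest; N(one piece) = 1:
  size 1 → [5]=1  [8]=1
  size 2 → [5,8]=2  [7,8]=1
  size 3 → [5,7,8]=3  [6,7,8]=1
  size 4 → [4,6,7,8]=1  [5,6,7,8]=4
  size 5 → [3,4,6,7,8]=1  [4,5,6,7,8]=5
  size 6 → [2,3,4,6,7,8]=1  [3,4,5,6,7,8]=6
  size 7 → [1,2,3,4,6,7,8]=1  [2,3,4,5,6,7,8]=7
  first=0(a) contributes 8
  first=5(c) contributes 1
|[w]| = 9

9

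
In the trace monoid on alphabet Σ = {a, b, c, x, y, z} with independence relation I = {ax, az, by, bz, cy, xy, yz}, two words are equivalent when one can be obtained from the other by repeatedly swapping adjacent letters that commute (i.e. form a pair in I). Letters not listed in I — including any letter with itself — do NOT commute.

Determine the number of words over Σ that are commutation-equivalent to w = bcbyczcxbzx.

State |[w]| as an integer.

22

drop 0:b onto floor
drop 1:c onto {0:b}
drop 2:b onto {1:c}
drop 3:y onto floor
drop 4:c onto {2:b}
drop 5:z onto {4:c}
drop 6:c onto {5:z}
drop 7:x onto {6:c}
drop 8:b onto {7:x}
drop 9:z onto {7:x}
drop 10:x onto {8:b, 9:z}
ground layer = {0:b, 3:y}
drop-orders for the pieces not yet dropped (sum over which currently-grounded one goes next):
  1 to go: {3} 1  {10} 1
  2 to go: {3,10} 2  {8,10} 1  {9,10} 1
  3 to go: {3,8,10} 3  {3,9,10} 3  {8,9,10} 2
  4 to go: {3,8,9,10} 8  {7,8,9,10} 2
  5 to go: {3,7,8,9,10} 10  {6,7,8,9,10} 2
  6 to go: {3,6,7,8,9,10} 12  {5,6,7,8,9,10} 2
  7 to go: {3,5,6,7,8,9,10} 14  {4,5,6,7,8,9,10} 2
  8 to go: {2,4,5,6,7,8,9,10} 2  {3,4,5,6,7,8,9,10} 16
  9 to go: {1,2,4,5,6,7,8,9,10} 2  {2,3,4,5,6,7,8,9,10} 18
  if 0:b drops first: 20 orders
  if 3:y drops first: 2 orders
heap linearizations: 22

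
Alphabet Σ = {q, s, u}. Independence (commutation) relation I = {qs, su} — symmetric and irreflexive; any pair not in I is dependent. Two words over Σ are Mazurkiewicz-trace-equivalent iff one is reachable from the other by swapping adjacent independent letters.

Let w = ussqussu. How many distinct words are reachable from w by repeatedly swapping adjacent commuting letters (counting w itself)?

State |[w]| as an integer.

0(u) covers ∅
1(s) covers ∅
2(s) covers 1:s
3(q) covers 0:u
4(u) covers 3:q
5(s) covers 2:s
6(s) covers 5:s
7(u) covers 4:u
floor of heap: 0:u, 1:s
completions by unplaced set U, small U first (add the entries for U minus each lowest piece of U):
  |U|=1: {6}:1  {7}:1
  |U|=2: {4,7}:1  {5,6}:1  {6,7}:2
  |U|=3: {2,5,6}:1  {3,4,7}:1  {4,6,7}:3  {5,6,7}:3
  |U|=4: {0,3,4,7}:1  {1,2,5,6}:1  {2,5,6,7}:4  {3,4,6,7}:4  {4,5,6,7}:6
  |U|=5: {0,3,4,6,7}:5  {1,2,5,6,7}:5  {2,4,5,6,7}:10  {3,4,5,6,7}:10
  |U|=6: {0,3,4,5,6,7}:15  {1,2,4,5,6,7}:15  {2,3,4,5,6,7}:20
  start at 0(u): 35
  start at 1(s): 35
sum over floor = 70

70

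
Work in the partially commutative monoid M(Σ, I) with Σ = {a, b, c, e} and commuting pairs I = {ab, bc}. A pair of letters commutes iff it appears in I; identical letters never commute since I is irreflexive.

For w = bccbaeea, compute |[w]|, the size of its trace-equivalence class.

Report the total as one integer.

0(b) covers ∅
1(c) covers ∅
2(c) covers 1:c
3(b) covers 0:b
4(a) covers 2:c
5(e) covers 3:b, 4:a
6(e) covers 5:e
7(a) covers 6:e
floor of heap: 0:b, 1:c
completions by unplaced set U, small U first (add the entries for U minus each lowest piece of U):
  |U|=1: {7}:1
  |U|=2: {6,7}:1
  |U|=3: {5,6,7}:1
  |U|=4: {3,5,6,7}:1  {4,5,6,7}:1
  |U|=5: {0,3,5,6,7}:1  {2,4,5,6,7}:1  {3,4,5,6,7}:2
  |U|=6: {0,3,4,5,6,7}:3  {1,2,4,5,6,7}:1  {2,3,4,5,6,7}:3
  start at 0(b): 4
  start at 1(c): 6
sum over floor = 10

10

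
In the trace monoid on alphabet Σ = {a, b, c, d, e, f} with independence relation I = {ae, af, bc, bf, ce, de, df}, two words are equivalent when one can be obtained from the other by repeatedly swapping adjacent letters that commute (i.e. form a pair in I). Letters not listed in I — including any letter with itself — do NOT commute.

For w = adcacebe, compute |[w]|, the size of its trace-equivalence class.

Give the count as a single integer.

16

0(a) covers ∅
1(d) covers 0:a
2(c) covers 1:d
3(a) covers 2:c
4(c) covers 3:a
5(e) covers ∅
6(b) covers 3:a, 5:e
7(e) covers 6:b
floor of heap: 0:a, 5:e
completions by unplaced set U, small U first (add the entries for U minus each lowest piece of U):
  |U|=1: {4}:1  {7}:1
  |U|=2: {4,7}:2  {6,7}:1
  |U|=3: {4,6,7}:3  {5,6,7}:1
  |U|=4: {3,4,6,7}:3  {4,5,6,7}:4
  |U|=5: {2,3,4,6,7}:3  {3,4,5,6,7}:7
  |U|=6: {1,2,3,4,6,7}:3  {2,3,4,5,6,7}:10
  start at 0(a): 13
  start at 5(e): 3
sum over floor = 16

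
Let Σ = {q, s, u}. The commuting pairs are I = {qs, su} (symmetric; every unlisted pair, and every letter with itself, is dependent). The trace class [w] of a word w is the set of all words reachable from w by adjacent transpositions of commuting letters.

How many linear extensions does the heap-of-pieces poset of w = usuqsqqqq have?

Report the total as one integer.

36

drop 0:u onto floor
drop 1:s onto floor
drop 2:u onto {0:u}
drop 3:q onto {2:u}
drop 4:s onto {1:s}
drop 5:q onto {3:q}
drop 6:q onto {5:q}
drop 7:q onto {6:q}
drop 8:q onto {7:q}
ground layer = {0:u, 1:s}
drop-orders for the pieces not yet dropped (sum over which currently-grounded one goes next):
  1 to go: {4} 1  {8} 1
  2 to go: {1,4} 1  {4,8} 2  {7,8} 1
  3 to go: {1,4,8} 3  {4,7,8} 3  {6,7,8} 1
  4 to go: {1,4,7,8} 6  {4,6,7,8} 4  {5,6,7,8} 1
  5 to go: {1,4,6,7,8} 10  {3,5,6,7,8} 1  {4,5,6,7,8} 5
  6 to go: {1,4,5,6,7,8} 15  {2,3,5,6,7,8} 1  {3,4,5,6,7,8} 6
  7 to go: {0,2,3,5,6,7,8} 1  {1,3,4,5,6,7,8} 21  {2,3,4,5,6,7,8} 7
  if 0:u drops first: 28 orders
  if 1:s drops first: 8 orders
heap linearizations: 36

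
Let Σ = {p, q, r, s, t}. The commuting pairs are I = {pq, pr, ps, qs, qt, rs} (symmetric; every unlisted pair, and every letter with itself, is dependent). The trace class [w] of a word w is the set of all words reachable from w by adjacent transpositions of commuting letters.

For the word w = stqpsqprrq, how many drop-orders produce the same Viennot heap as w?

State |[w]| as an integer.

0(s) covers ∅
1(t) covers 0:s
2(q) covers ∅
3(p) covers 1:t
4(s) covers 1:t
5(q) covers 2:q
6(p) covers 3:p
7(r) covers 1:t, 5:q
8(r) covers 7:r
9(q) covers 8:r
floor of heap: 0:s, 2:q
completions by unplaced set U, small U first (add the entries for U minus each lowest piece of U):
  |U|=1: {4}:1  {6}:1  {9}:1
  |U|=2: {3,6}:1  {4,6}:2  {4,9}:2  {6,9}:2  {8,9}:1
  |U|=3: {3,4,6}:3  {3,6,9}:3  {4,6,9}:6  {4,8,9}:3  {6,8,9}:3  {7,8,9}:1
  |U|=4: {3,4,6,9}:12  {3,6,8,9}:6  {4,6,8,9}:12  {4,7,8,9}:4  {5,7,8,9}:1  {6,7,8,9}:4
  |U|=5: {2,5,7,8,9}:1  {3,4,6,8,9}:30  {3,6,7,8,9}:10  {4,5,7,8,9}:5  {4,6,7,8,9}:20  {5,6,7,8,9}:5
  |U|=6: {2,4,5,7,8,9}:6  {2,5,6,7,8,9}:6  {3,4,6,7,8,9}:60  {3,5,6,7,8,9}:15  {4,5,6,7,8,9}:30
  |U|=7: {1,3,4,6,7,8,9}:60  {2,3,5,6,7,8,9}:21  {2,4,5,6,7,8,9}:42  {3,4,5,6,7,8,9}:105
  |U|=8: {0,1,3,4,6,7,8,9}:60  {1,3,4,5,6,7,8,9}:165  {2,3,4,5,6,7,8,9}:168
  start at 0(s): 333
  start at 2(q): 225
sum over floor = 558

558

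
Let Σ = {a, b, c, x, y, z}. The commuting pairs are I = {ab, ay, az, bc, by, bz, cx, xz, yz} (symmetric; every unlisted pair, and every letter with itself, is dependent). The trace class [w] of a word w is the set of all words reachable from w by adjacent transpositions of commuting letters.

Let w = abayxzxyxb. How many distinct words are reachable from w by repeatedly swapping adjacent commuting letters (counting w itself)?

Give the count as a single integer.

piece 0:a — minimal
piece 1:b — minimal
piece 2:a rests on {0:a}
piece 3:y — minimal
piece 4:x rests on {1:b, 2:a, 3:y}
piece 5:z — minimal
piece 6:x rests on {4:x}
piece 7:y rests on {6:x}
piece 8:x rests on {7:y}
piece 9:b rests on {8:x}
minimal pieces: {0:a, 1:b, 3:y, 5:z}
ways to finish when only these pieces remain (= sum over removing one remaining piece with nothing left below it):
  1 left: {5}→1  {9}→1
  2 left: {5,9}→2  {8,9}→1
  3 left: {5,8,9}→3  {7,8,9}→1
  4 left: {5,7,8,9}→4  {6,7,8,9}→1
  5 left: {4,6,7,8,9}→1  {5,6,7,8,9}→5
  6 left: {1,4,6,7,8,9}→1  {2,4,6,7,8,9}→1  {3,4,6,7,8,9}→1  {4,5,6,7,8,9}→6
  7 left: {0,2,4,6,7,8,9}→1  {1,2,4,6,7,8,9}→2  {1,3,4,6,7,8,9}→2  {1,4,5,6,7,8,9}→7  {2,3,4,6,7,8,9}→2  {2,4,5,6,7,8,9}→7  {3,4,5,6,7,8,9}→7
  8 left: {0,1,2,4,6,7,8,9}→3  {0,2,3,4,6,7,8,9}→3  {0,2,4,5,6,7,8,9}→8  {1,2,3,4,6,7,8,9}→6  {1,2,4,5,6,7,8,9}→16  {1,3,4,5,6,7,8,9}→16  {2,3,4,5,6,7,8,9}→16
  placing 0:a first → 54 extensions
  placing 1:b first → 27 extensions
  placing 3:y first → 27 extensions
  placing 5:z first → 12 extensions
total linear extensions = 120

120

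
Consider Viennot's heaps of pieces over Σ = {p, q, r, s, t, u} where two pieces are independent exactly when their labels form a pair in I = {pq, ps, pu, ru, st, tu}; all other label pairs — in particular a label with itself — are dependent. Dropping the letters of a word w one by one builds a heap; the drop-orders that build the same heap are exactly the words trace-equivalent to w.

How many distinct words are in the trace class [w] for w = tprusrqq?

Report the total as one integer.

4

drop 0:t onto floor
drop 1:p onto {0:t}
drop 2:r onto {1:p}
drop 3:u onto floor
drop 4:s onto {2:r, 3:u}
drop 5:r onto {4:s}
drop 6:q onto {5:r}
drop 7:q onto {6:q}
ground layer = {0:t, 3:u}
drop-orders for the pieces not yet dropped (sum over which currently-grounded one goes next):
  1 to go: {7} 1
  2 to go: {6,7} 1
  3 to go: {5,6,7} 1
  4 to go: {4,5,6,7} 1
  5 to go: {2,4,5,6,7} 1  {3,4,5,6,7} 1
  6 to go: {1,2,4,5,6,7} 1  {2,3,4,5,6,7} 2
  if 0:t drops first: 3 orders
  if 3:u drops first: 1 orders
heap linearizations: 4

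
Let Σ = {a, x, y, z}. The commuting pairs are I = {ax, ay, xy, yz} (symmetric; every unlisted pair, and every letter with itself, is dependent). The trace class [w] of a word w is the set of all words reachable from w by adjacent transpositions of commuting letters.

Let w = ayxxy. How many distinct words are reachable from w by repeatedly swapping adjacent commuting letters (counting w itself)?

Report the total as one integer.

0(a) covers ∅
1(y) covers ∅
2(x) covers ∅
3(x) covers 2:x
4(y) covers 1:y
floor of heap: 0:a, 1:y, 2:x
completions by unplaced set U, small U first (add the entries for U minus each lowest piece of U):
  |U|=1: {0}:1  {3}:1  {4}:1
  |U|=2: {0,3}:2  {0,4}:2  {1,4}:1  {2,3}:1  {3,4}:2
  |U|=3: {0,1,4}:3  {0,2,3}:3  {0,3,4}:6  {1,3,4}:3  {2,3,4}:3
  start at 0(a): 6
  start at 1(y): 12
  start at 2(x): 12
sum over floor = 30

30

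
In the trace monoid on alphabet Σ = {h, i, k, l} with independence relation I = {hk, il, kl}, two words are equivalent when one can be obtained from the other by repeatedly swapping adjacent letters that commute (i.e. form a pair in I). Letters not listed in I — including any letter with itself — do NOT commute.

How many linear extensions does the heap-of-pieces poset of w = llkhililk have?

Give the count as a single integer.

45

0(l) covers ∅
1(l) covers 0:l
2(k) covers ∅
3(h) covers 1:l
4(i) covers 2:k, 3:h
5(l) covers 3:h
6(i) covers 4:i
7(l) covers 5:l
8(k) covers 6:i
floor of heap: 0:l, 2:k
completions by unplaced set U, small U first (add the entries for U minus each lowest piece of U):
  |U|=1: {7}:1  {8}:1
  |U|=2: {5,7}:1  {6,8}:1  {7,8}:2
  |U|=3: {4,6,8}:1  {5,7,8}:3  {6,7,8}:3
  |U|=4: {2,4,6,8}:1  {4,6,7,8}:4  {5,6,7,8}:6
  |U|=5: {2,4,6,7,8}:5  {4,5,6,7,8}:10
  |U|=6: {2,4,5,6,7,8}:15  {3,4,5,6,7,8}:10
  |U|=7: {1,3,4,5,6,7,8}:10  {2,3,4,5,6,7,8}:25
  start at 0(l): 35
  start at 2(k): 10
sum over floor = 45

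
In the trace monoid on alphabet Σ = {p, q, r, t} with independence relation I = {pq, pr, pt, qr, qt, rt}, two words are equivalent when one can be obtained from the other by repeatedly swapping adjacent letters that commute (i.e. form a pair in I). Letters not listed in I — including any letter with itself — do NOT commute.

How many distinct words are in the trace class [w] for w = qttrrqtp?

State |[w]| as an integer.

0(q) covers ∅
1(t) covers ∅
2(t) covers 1:t
3(r) covers ∅
4(r) covers 3:r
5(q) covers 0:q
6(t) covers 2:t
7(p) covers ∅
floor of heap: 0:q, 1:t, 3:r, 7:p
completions by unplaced set U, small U first (add the entries for U minus each lowest piece of U):
  |U|=1: {4}:1  {5}:1  {6}:1  {7}:1
  |U|=2: {0,5}:1  {2,6}:1  {3,4}:1  {4,5}:2  {4,6}:2  {4,7}:2  {5,6}:2  {5,7}:2  {6,7}:2
  |U|=3: {0,4,5}:3  {0,5,6}:3  {0,5,7}:3  {1,2,6}:1  {2,4,6}:3  {2,5,6}:3  {2,6,7}:3  {3,4,5}:3  {3,4,6}:3  {3,4,7}:3  {4,5,6}:6  {4,5,7}:6  {4,6,7}:6  {5,6,7}:6
  |U|=4: {0,2,5,6}:6  {0,3,4,5}:6  {0,4,5,6}:12  {0,4,5,7}:12  {0,5,6,7}:12  {1,2,4,6}:4  {1,2,5,6}:4  {1,2,6,7}:4  {2,3,4,6}:6  {2,4,5,6}:12  {2,4,6,7}:12  {2,5,6,7}:12  {3,4,5,6}:12  {3,4,5,7}:12  {3,4,6,7}:12  {4,5,6,7}:24
  |U|=5: {0,1,2,5,6}:10  {0,2,4,5,6}:30  {0,2,5,6,7}:30  {0,3,4,5,6}:30  {0,3,4,5,7}:30  {0,4,5,6,7}:60  {1,2,3,4,6}:10  {1,2,4,5,6}:20  {1,2,4,6,7}:20  {1,2,5,6,7}:20  {2,3,4,5,6}:30  {2,3,4,6,7}:30  {2,4,5,6,7}:60  {3,4,5,6,7}:60
  |U|=6: {0,1,2,4,5,6}:60  {0,1,2,5,6,7}:60  {0,2,3,4,5,6}:90  {0,2,4,5,6,7}:180  {0,3,4,5,6,7}:180  {1,2,3,4,5,6}:60  {1,2,3,4,6,7}:60  {1,2,4,5,6,7}:120  {2,3,4,5,6,7}:180
  start at 0(q): 420
  start at 1(t): 630
  start at 3(r): 420
  start at 7(p): 210
sum over floor = 1680

1680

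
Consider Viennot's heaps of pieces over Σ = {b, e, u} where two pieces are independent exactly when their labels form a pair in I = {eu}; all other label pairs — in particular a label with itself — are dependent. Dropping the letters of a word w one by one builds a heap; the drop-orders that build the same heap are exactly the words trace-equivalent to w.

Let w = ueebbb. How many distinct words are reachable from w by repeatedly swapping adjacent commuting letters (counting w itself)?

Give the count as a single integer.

3

#0=u has no predecessor
#1=e has no predecessor
#2=e depends on [1:e]
#3=b depends on [0:u, 2:e]
#4=b depends on [3:b]
#5=b depends on [4:b]
sources: [0:u, 1:e]
N(rest) = Σ N(rest − s) over sources s of rest; N(one piece) = 1:
  size 1 → [5]=1
  size 2 → [4,5]=1
  size 3 → [3,4,5]=1
  size 4 → [0,3,4,5]=1  [2,3,4,5]=1
  first=0(u) contributes 1
  first=1(e) contributes 2
|[w]| = 3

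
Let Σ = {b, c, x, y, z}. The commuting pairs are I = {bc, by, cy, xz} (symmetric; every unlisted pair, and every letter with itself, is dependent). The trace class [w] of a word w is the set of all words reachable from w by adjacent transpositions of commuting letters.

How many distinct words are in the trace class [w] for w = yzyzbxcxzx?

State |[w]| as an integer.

0(y) covers ∅
1(z) covers 0:y
2(y) covers 1:z
3(z) covers 2:y
4(b) covers 3:z
5(x) covers 4:b
6(c) covers 5:x
7(x) covers 6:c
8(z) covers 6:c
9(x) covers 7:x
floor of heap: 0:y
completions by unplaced set U, small U first (add the entries for U minus each lowest piece of U):
  |U|=1: {8}:1  {9}:1
  |U|=2: {7,9}:1  {8,9}:2
  |U|=3: {7,8,9}:3
  |U|=4: {6,7,8,9}:3
  |U|=5: {5,6,7,8,9}:3
  |U|=6: {4,5,6,7,8,9}:3
  |U|=7: {3,4,5,6,7,8,9}:3
  |U|=8: {2,3,4,5,6,7,8,9}:3
  start at 0(y): 3

3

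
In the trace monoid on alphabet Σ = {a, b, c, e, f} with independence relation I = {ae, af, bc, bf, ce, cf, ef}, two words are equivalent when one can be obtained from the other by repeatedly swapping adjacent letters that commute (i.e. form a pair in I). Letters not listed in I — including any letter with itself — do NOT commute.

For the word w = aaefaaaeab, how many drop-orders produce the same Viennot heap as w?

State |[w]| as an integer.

280

#0=a has no predecessor
#1=a depends on [0:a]
#2=e has no predecessor
#3=f has no predecessor
#4=a depends on [1:a]
#5=a depends on [4:a]
#6=a depends on [5:a]
#7=e depends on [2:e]
#8=a depends on [6:a]
#9=b depends on [7:e, 8:a]
sources: [0:a, 2:e, 3:f]
N(rest) = Σ N(rest − s) over sources s of rest; N(one piece) = 1:
  size 1 → [3]=1  [9]=1
  size 2 → [3,9]=2  [7,9]=1  [8,9]=1
  size 3 → [2,7,9]=1  [3,7,9]=3  [3,8,9]=3  [6,8,9]=1  [7,8,9]=2
  size 4 → [2,3,7,9]=4  [2,7,8,9]=3  [3,6,8,9]=4  [3,7,8,9]=8  [5,6,8,9]=1  [6,7,8,9]=3
  size 5 → [2,3,7,8,9]=15  [2,6,7,8,9]=6  [3,5,6,8,9]=5  [3,6,7,8,9]=15  [4,5,6,8,9]=1  [5,6,7,8,9]=4
  size 6 → [1,4,5,6,8,9]=1  [2,3,6,7,8,9]=36  [2,5,6,7,8,9]=10  [3,4,5,6,8,9]=6  [3,5,6,7,8,9]=24  [4,5,6,7,8,9]=5
  size 7 → [0,1,4,5,6,8,9]=1  [1,3,4,5,6,8,9]=7  [1,4,5,6,7,8,9]=6  [2,3,5,6,7,8,9]=70  [2,4,5,6,7,8,9]=15  [3,4,5,6,7,8,9]=35
  size 8 → [0,1,3,4,5,6,8,9]=8  [0,1,4,5,6,7,8,9]=7  [1,2,4,5,6,7,8,9]=21  [1,3,4,5,6,7,8,9]=48  [2,3,4,5,6,7,8,9]=120
  first=0(a) contributes 189
  first=2(e) contributes 63
  first=3(f) contributes 28
|[w]| = 280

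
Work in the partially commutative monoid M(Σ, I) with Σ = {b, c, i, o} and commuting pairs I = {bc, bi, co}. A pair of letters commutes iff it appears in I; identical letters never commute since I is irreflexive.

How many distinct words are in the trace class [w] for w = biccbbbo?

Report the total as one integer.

0(b) covers ∅
1(i) covers ∅
2(c) covers 1:i
3(c) covers 2:c
4(b) covers 0:b
5(b) covers 4:b
6(b) covers 5:b
7(o) covers 1:i, 6:b
floor of heap: 0:b, 1:i
completions by unplaced set U, small U first (add the entries for U minus each lowest piece of U):
  |U|=1: {3}:1  {7}:1
  |U|=2: {2,3}:1  {3,7}:2  {6,7}:1
  |U|=3: {2,3,7}:3  {3,6,7}:3  {5,6,7}:1
  |U|=4: {1,2,3,7}:3  {2,3,6,7}:6  {3,5,6,7}:4  {4,5,6,7}:1
  |U|=5: {0,4,5,6,7}:1  {1,2,3,6,7}:9  {2,3,5,6,7}:10  {3,4,5,6,7}:5
  |U|=6: {0,3,4,5,6,7}:6  {1,2,3,5,6,7}:19  {2,3,4,5,6,7}:15
  start at 0(b): 34
  start at 1(i): 21
sum over floor = 55

55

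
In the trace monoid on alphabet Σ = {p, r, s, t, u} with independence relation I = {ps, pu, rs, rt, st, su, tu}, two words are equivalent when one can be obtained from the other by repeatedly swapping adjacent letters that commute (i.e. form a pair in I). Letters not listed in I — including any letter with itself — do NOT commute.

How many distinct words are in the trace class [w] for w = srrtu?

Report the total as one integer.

20

piece 0:s — minimal
piece 1:r — minimal
piece 2:r rests on {1:r}
piece 3:t — minimal
piece 4:u rests on {2:r}
minimal pieces: {0:s, 1:r, 3:t}
ways to finish when only these pieces remain (= sum over removing one remaining piece with nothing left below it):
  1 left: {0}→1  {3}→1  {4}→1
  2 left: {0,3}→2  {0,4}→2  {2,4}→1  {3,4}→2
  3 left: {0,2,4}→3  {0,3,4}→6  {1,2,4}→1  {2,3,4}→3
  placing 0:s first → 4 extensions
  placing 1:r first → 12 extensions
  placing 3:t first → 4 extensions
total linear extensions = 20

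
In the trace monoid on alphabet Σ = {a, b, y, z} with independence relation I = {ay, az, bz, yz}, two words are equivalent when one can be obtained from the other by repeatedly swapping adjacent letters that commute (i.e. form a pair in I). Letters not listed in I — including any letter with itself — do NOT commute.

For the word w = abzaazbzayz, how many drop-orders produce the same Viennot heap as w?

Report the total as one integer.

#0=a has no predecessor
#1=b depends on [0:a]
#2=z has no predecessor
#3=a depends on [1:b]
#4=a depends on [3:a]
#5=z depends on [2:z]
#6=b depends on [4:a]
#7=z depends on [5:z]
#8=a depends on [6:b]
#9=y depends on [6:b]
#10=z depends on [7:z]
sources: [0:a, 2:z]
N(rest) = Σ N(rest − s) over sources s of rest; N(one piece) = 1:
  size 1 → [8]=1  [9]=1  [10]=1
  size 2 → [7,10]=1  [8,9]=2  [8,10]=2  [9,10]=2
  size 3 → [5,7,10]=1  [6,8,9]=2  [7,8,10]=3  [7,9,10]=3  [8,9,10]=6
  size 4 → [2,5,7,10]=1  [4,6,8,9]=2  [5,7,8,10]=4  [5,7,9,10]=4  [6,8,9,10]=8  [7,8,9,10]=12
  size 5 → [2,5,7,8,10]=5  [2,5,7,9,10]=5  [3,4,6,8,9]=2  [4,6,8,9,10]=10  [5,7,8,9,10]=20  [6,7,8,9,10]=20
  size 6 → [1,3,4,6,8,9]=2  [2,5,7,8,9,10]=30  [3,4,6,8,9,10]=12  [4,6,7,8,9,10]=30  [5,6,7,8,9,10]=40
  size 7 → [0,1,3,4,6,8,9]=2  [1,3,4,6,8,9,10]=14  [2,5,6,7,8,9,10]=70  [3,4,6,7,8,9,10]=42  [4,5,6,7,8,9,10]=70
  size 8 → [0,1,3,4,6,8,9,10]=16  [1,3,4,6,7,8,9,10]=56  [2,4,5,6,7,8,9,10]=140  [3,4,5,6,7,8,9,10]=112
  size 9 → [0,1,3,4,6,7,8,9,10]=72  [1,3,4,5,6,7,8,9,10]=168  [2,3,4,5,6,7,8,9,10]=252
  first=0(a) contributes 420
  first=2(z) contributes 240
|[w]| = 660

660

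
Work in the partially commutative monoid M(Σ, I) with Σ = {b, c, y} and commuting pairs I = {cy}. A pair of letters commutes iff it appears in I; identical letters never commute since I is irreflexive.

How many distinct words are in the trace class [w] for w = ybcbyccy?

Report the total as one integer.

#0=y has no predecessor
#1=b depends on [0:y]
#2=c depends on [1:b]
#3=b depends on [2:c]
#4=y depends on [3:b]
#5=c depends on [3:b]
#6=c depends on [5:c]
#7=y depends on [4:y]
sources: [0:y]
N(rest) = Σ N(rest − s) over sources s of rest; N(one piece) = 1:
  size 1 → [6]=1  [7]=1
  size 2 → [4,7]=1  [5,6]=1  [6,7]=2
  size 3 → [4,6,7]=3  [5,6,7]=3
  size 4 → [4,5,6,7]=6
  size 5 → [3,4,5,6,7]=6
  size 6 → [2,3,4,5,6,7]=6
  first=0(y) contributes 6

6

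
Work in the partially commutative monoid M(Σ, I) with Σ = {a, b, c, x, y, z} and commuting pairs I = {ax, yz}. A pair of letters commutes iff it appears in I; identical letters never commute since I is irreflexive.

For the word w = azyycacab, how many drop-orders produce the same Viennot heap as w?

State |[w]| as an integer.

3

piece 0:a — minimal
piece 1:z rests on {0:a}
piece 2:y rests on {0:a}
piece 3:y rests on {2:y}
piece 4:c rests on {1:z, 3:y}
piece 5:a rests on {4:c}
piece 6:c rests on {5:a}
piece 7:a rests on {6:c}
piece 8:b rests on {7:a}
minimal pieces: {0:a}
ways to finish when only these pieces remain (= sum over removing one remaining piece with nothing left below it):
  1 left: {8}→1
  2 left: {7,8}→1
  3 left: {6,7,8}→1
  4 left: {5,6,7,8}→1
  5 left: {4,5,6,7,8}→1
  6 left: {1,4,5,6,7,8}→1  {3,4,5,6,7,8}→1
  7 left: {1,3,4,5,6,7,8}→2  {2,3,4,5,6,7,8}→1
  placing 0:a first → 3 extensions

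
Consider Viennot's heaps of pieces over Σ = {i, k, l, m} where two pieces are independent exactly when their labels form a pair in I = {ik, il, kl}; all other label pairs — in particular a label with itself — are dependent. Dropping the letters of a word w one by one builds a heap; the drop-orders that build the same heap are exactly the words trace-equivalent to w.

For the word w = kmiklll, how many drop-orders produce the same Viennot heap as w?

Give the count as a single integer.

20

0(k) covers ∅
1(m) covers 0:k
2(i) covers 1:m
3(k) covers 1:m
4(l) covers 1:m
5(l) covers 4:l
6(l) covers 5:l
floor of heap: 0:k
completions by unplaced set U, small U first (add the entries for U minus each lowest piece of U):
  |U|=1: {2}:1  {3}:1  {6}:1
  |U|=2: {2,3}:2  {2,6}:2  {3,6}:2  {5,6}:1
  |U|=3: {2,3,6}:6  {2,5,6}:3  {3,5,6}:3  {4,5,6}:1
  |U|=4: {2,3,5,6}:12  {2,4,5,6}:4  {3,4,5,6}:4
  |U|=5: {2,3,4,5,6}:20
  start at 0(k): 20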